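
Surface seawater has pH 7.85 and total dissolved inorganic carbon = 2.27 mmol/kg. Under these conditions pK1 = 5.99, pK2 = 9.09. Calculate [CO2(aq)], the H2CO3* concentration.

α₀ = 1 / (1 + K1/[H⁺] + K1K2/[H⁺]²) = 1 / (1 + 10^+1.86 + 10^+0.62)
   = 1 / (1 + 72.444 + 4.1687) = 1/77.612 = 0.01288
[CO2*] = α₀ × DIC = 0.01288 × 2.27 = 0.0292 mmol/kg

[CO2*] = 0.0292 mmol/kg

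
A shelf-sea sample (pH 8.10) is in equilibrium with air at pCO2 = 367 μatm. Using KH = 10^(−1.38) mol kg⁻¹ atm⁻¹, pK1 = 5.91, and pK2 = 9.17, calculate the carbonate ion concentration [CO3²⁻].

[CO3²⁻] = 0.202 mmol/kg

[CO2*] = KH · pCO2 = 10^(−1.38) × 367×10^-6 = 1.530×10^-5 mol/kg
α₀ = 1/(1 + K1/[H⁺] + K1K2/[H⁺]²) = 1/(1 + 10^+2.19 + 10^+1.12) = 0.005915
DIC = [CO2*]/α₀ = 1.530×10^-5 / 0.005915 = 2.587 mmol/kg
[CO3²⁻] = α₂·DIC; α₂ = 0.07797, so [CO3²⁻] = 0.07797 × 2.587 = 0.202 mmol/kg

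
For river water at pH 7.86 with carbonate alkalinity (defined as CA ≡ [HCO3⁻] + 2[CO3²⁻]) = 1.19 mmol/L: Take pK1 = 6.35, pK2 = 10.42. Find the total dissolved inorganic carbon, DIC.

DIC = 1.22 mmol/L

CA = [HCO3⁻] + 2[CO3²⁻] = (α₁ + 2α₂)·DIC
At pH 7.86: [H⁺]/K1 = 10^-1.51 = 0.030903, K2/[H⁺] = 10^-2.56 = 0.0027542
α₁ = 1/(1 + 0.030903 + 0.0027542) = 1/1.0337 = 0.9674; α₂ = α₁·K2/[H⁺] = 0.002665
α₁ + 2α₂ = 0.9728
DIC = CA / (α₁ + 2α₂) = 1.19 / 0.9728 = 1.22 mmol/L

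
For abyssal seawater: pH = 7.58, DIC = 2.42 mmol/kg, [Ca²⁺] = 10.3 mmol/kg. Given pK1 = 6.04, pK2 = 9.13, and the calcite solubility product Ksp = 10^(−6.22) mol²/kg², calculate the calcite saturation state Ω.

Ω = 1.10

α₂ = 1 / (1 + [H⁺]/K2 + [H⁺]²/(K1K2)) = 1 / (1 + 10^+1.55 + 10^+0.01)
   = 1 / (1 + 35.481 + 1.0233) = 1/37.505 = 0.02666
[CO3²⁻] = α₂ × DIC = 0.02666 × 2.42 = 0.06453 mmol/kg
Ksp = 10^(−6.22) = 6.026×10^-7
Ω = [Ca²⁺][CO3²⁻]/Ksp = (10.3×10^-3)(6.453×10^-5) / 6.026×10^-7 = 1.10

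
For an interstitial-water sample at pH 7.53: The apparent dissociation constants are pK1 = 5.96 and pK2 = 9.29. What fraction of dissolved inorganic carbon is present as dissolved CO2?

α₀ = 1 / (1 + K1/[H⁺] + K1K2/[H⁺]²) = 1 / (1 + 10^+1.57 + 10^-0.19)
   = 1 / (1 + 37.154 + 0.64565) = 1/38.799 = 0.02577

α₀ = 0.0258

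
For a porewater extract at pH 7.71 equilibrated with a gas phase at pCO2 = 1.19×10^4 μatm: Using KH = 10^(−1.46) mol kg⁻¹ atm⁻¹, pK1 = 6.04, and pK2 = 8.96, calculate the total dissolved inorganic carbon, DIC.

[CO2*] = KH · pCO2 = 10^(−1.46) × 1.19×10^4×10^-6 = 4.126×10^-4 mol/kg
α₀ = 1/(1 + K1/[H⁺] + K1K2/[H⁺]²) = 1/(1 + 10^+1.67 + 10^+0.42) = 0.01984
DIC = [CO2*]/α₀ = 4.126×10^-4 / 0.01984 = 20.8 mmol/kg

DIC = 20.8 mmol/kg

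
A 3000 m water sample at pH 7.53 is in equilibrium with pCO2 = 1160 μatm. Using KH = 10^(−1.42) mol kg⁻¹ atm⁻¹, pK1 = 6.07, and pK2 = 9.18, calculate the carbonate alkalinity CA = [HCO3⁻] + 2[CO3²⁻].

[CO2*] = KH · pCO2 = 10^(−1.42) × 1160×10^-6 = 4.410×10^-5 mol/kg
α₀ = 1/(1 + K1/[H⁺] + K1K2/[H⁺]²) = 1/(1 + 10^+1.46 + 10^-0.19) = 0.03280
DIC = [CO2*]/α₀ = 4.410×10^-5 / 0.03280 = 1.344 mmol/kg
CA = (α₁ + 2α₂)·DIC = (0.9460 + 2×0.02118) × 1.344 = 1.33 mmol/kg

CA = 1.33 mmol/kg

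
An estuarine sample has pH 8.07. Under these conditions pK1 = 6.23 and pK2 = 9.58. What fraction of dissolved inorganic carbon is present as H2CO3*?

α₀ = 1 / (1 + K1/[H⁺] + K1K2/[H⁺]²) = 1 / (1 + 10^+1.84 + 10^+0.33)
   = 1 / (1 + 69.183 + 2.1380) = 1/72.321 = 0.01383

α₀ = 0.0138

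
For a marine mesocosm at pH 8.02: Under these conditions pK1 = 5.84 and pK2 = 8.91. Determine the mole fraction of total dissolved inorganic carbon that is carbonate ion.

α₂ = 1 / (1 + [H⁺]/K2 + [H⁺]²/(K1K2)) = 1 / (1 + 10^+0.89 + 10^-1.29)
   = 1 / (1 + 7.7625 + 0.051286) = 1/8.8138 = 0.1135

α₂ = 0.113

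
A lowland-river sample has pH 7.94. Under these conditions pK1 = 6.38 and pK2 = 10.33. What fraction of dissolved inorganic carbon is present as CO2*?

α₀ = 0.0267

α₀ = 1 / (1 + K1/[H⁺] + K1K2/[H⁺]²) = 1 / (1 + 10^+1.56 + 10^-0.83)
   = 1 / (1 + 36.308 + 0.14791) = 1/37.456 = 0.02670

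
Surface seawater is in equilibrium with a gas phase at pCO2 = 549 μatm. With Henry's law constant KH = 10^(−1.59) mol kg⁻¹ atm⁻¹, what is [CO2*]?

[CO2*] = 14.1 μmol/kg

KH = 10^(−1.59) = 2.570×10^-2 mol kg⁻¹ atm⁻¹
[CO2*] = KH · pCO2 = 2.570×10^-2 × 549×10^-6 atm = 1.41×10^-5 mol/kg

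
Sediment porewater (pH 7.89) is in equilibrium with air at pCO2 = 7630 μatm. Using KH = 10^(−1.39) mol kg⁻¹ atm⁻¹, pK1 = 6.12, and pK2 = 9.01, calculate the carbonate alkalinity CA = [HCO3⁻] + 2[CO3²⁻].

CA = 21.1 mmol/kg

[CO2*] = KH · pCO2 = 10^(−1.39) × 7630×10^-6 = 3.108×10^-4 mol/kg
α₀ = 1/(1 + K1/[H⁺] + K1K2/[H⁺]²) = 1/(1 + 10^+1.77 + 10^+0.65) = 0.01554
DIC = [CO2*]/α₀ = 3.108×10^-4 / 0.01554 = 20.00 mmol/kg
CA = (α₁ + 2α₂)·DIC = (0.9150 + 2×0.06941) × 20.00 = 21.1 mmol/kg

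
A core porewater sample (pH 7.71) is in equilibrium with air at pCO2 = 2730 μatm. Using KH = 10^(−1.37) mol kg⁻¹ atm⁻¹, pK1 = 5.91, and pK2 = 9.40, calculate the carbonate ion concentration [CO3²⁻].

[CO2*] = KH · pCO2 = 10^(−1.37) × 2730×10^-6 = 1.165×10^-4 mol/kg
α₀ = 1/(1 + K1/[H⁺] + K1K2/[H⁺]²) = 1/(1 + 10^+1.80 + 10^+0.11) = 0.01529
DIC = [CO2*]/α₀ = 1.165×10^-4 / 0.01529 = 7.614 mmol/kg
[CO3²⁻] = α₂·DIC; α₂ = 0.01970, so [CO3²⁻] = 0.01970 × 7.614 = 0.150 mmol/kg

[CO3²⁻] = 0.150 mmol/kg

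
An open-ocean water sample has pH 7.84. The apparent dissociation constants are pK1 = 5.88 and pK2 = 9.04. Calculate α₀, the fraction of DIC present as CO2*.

α₀ = 0.0102

α₀ = 1 / (1 + K1/[H⁺] + K1K2/[H⁺]²) = 1 / (1 + 10^+1.96 + 10^+0.76)
   = 1 / (1 + 91.201 + 5.7544) = 1/97.955 = 0.01021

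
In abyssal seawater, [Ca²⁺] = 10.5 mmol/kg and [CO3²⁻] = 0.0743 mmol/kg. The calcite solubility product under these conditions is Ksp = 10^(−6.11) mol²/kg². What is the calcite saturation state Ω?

Ksp = 10^(−6.11) = 7.762×10^-7
Ω = [Ca²⁺][CO3²⁻]/Ksp = (10.5×10^-3)(0.0743×10^-3) / 7.762×10^-7 = 1.01

Ω = 1.01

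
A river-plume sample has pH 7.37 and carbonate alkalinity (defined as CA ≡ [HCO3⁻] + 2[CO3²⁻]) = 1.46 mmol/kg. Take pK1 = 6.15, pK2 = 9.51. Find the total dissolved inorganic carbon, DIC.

CA = [HCO3⁻] + 2[CO3²⁻] = (α₁ + 2α₂)·DIC
At pH 7.37: [H⁺]/K1 = 10^-1.22 = 0.060256, K2/[H⁺] = 10^-2.14 = 0.0072444
α₁ = 1/(1 + 0.060256 + 0.0072444) = 1/1.0675 = 0.9368; α₂ = α₁·K2/[H⁺] = 0.006786
α₁ + 2α₂ = 0.9503
DIC = CA / (α₁ + 2α₂) = 1.46 / 0.9503 = 1.54 mmol/kg

DIC = 1.54 mmol/kg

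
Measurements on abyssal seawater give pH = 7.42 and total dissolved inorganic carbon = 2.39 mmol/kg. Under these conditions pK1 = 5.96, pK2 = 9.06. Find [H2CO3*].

[CO2*] = 0.0784 mmol/kg

α₀ = 1 / (1 + K1/[H⁺] + K1K2/[H⁺]²) = 1 / (1 + 10^+1.46 + 10^-0.18)
   = 1 / (1 + 28.840 + 0.66069) = 1/30.501 = 0.03279
[CO2*] = α₀ × DIC = 0.03279 × 2.39 = 0.0784 mmol/kg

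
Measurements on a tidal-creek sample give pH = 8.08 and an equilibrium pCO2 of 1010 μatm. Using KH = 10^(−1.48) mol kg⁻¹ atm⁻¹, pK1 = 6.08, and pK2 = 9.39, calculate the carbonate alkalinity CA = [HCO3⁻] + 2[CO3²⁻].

[CO2*] = KH · pCO2 = 10^(−1.48) × 1010×10^-6 = 3.344×10^-5 mol/kg
α₀ = 1/(1 + K1/[H⁺] + K1K2/[H⁺]²) = 1/(1 + 10^+2.00 + 10^+0.69) = 0.009443
DIC = [CO2*]/α₀ = 3.344×10^-5 / 0.009443 = 3.542 mmol/kg
CA = (α₁ + 2α₂)·DIC = (0.9443 + 2×0.04625) × 3.542 = 3.67 mmol/kg

CA = 3.67 mmol/kg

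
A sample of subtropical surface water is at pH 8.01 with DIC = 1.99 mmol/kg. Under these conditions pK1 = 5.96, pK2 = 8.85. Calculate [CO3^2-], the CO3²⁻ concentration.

[CO3²⁻] = 0.249 mmol/kg

α₂ = 1 / (1 + [H⁺]/K2 + [H⁺]²/(K1K2)) = 1 / (1 + 10^+0.84 + 10^-1.21)
   = 1 / (1 + 6.9183 + 0.061660) = 1/7.9800 = 0.1253
[CO3²⁻] = α₂ × DIC = 0.1253 × 1.99 = 0.249 mmol/kg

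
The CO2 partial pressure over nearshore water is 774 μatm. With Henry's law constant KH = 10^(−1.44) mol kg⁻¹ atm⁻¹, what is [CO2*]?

KH = 10^(−1.44) = 3.631×10^-2 mol kg⁻¹ atm⁻¹
[CO2*] = KH · pCO2 = 3.631×10^-2 × 774×10^-6 atm = 2.81×10^-5 mol/kg

[CO2*] = 28.1 μmol/kg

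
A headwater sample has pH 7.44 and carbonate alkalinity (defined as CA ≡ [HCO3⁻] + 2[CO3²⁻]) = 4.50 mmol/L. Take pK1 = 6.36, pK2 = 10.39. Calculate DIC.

CA = [HCO3⁻] + 2[CO3²⁻] = (α₁ + 2α₂)·DIC
At pH 7.44: [H⁺]/K1 = 10^-1.08 = 0.083176, K2/[H⁺] = 10^-2.95 = 0.0011220
α₁ = 1/(1 + 0.083176 + 0.0011220) = 1/1.0843 = 0.9223; α₂ = α₁·K2/[H⁺] = 0.001035
α₁ + 2α₂ = 0.9243
DIC = CA / (α₁ + 2α₂) = 4.50 / 0.9243 = 4.87 mmol/L

DIC = 4.87 mmol/L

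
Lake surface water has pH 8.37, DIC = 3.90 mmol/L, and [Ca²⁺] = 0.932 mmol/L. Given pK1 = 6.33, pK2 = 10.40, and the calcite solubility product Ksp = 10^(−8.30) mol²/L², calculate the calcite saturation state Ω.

Ω = 6.65

α₂ = 1 / (1 + [H⁺]/K2 + [H⁺]²/(K1K2)) = 1 / (1 + 10^+2.03 + 10^-0.01)
   = 1 / (1 + 107.15 + 0.97724) = 1/109.13 = 0.009163
[CO3²⁻] = α₂ × DIC = 0.009163 × 3.90 = 0.03574 mmol/L
Ksp = 10^(−8.30) = 5.012×10^-9
Ω = [Ca²⁺][CO3²⁻]/Ksp = (0.932×10^-3)(3.574×10^-5) / 5.012×10^-9 = 6.65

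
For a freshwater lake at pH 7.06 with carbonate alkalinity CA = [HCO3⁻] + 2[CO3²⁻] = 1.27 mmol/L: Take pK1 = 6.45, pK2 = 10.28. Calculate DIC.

DIC = 1.58 mmol/L

CA = [HCO3⁻] + 2[CO3²⁻] = (α₁ + 2α₂)·DIC
At pH 7.06: [H⁺]/K1 = 10^-0.61 = 0.24547, K2/[H⁺] = 10^-3.22 = 0.00060256
α₁ = 1/(1 + 0.24547 + 0.00060256) = 1/1.2461 = 0.8025; α₂ = α₁·K2/[H⁺] = 0.0004836
α₁ + 2α₂ = 0.8035
DIC = CA / (α₁ + 2α₂) = 1.27 / 0.8035 = 1.58 mmol/L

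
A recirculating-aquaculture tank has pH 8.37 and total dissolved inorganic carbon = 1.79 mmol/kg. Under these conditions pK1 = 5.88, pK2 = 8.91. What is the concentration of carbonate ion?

[CO3²⁻] = 0.400 mmol/kg

α₂ = 1 / (1 + [H⁺]/K2 + [H⁺]²/(K1K2)) = 1 / (1 + 10^+0.54 + 10^-1.95)
   = 1 / (1 + 3.4674 + 0.011220) = 1/4.4786 = 0.2233
[CO3²⁻] = α₂ × DIC = 0.2233 × 1.79 = 0.400 mmol/kg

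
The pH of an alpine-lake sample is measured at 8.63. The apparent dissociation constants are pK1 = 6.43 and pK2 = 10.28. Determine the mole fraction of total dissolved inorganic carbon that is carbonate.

α₂ = 0.0218

α₂ = 1 / (1 + [H⁺]/K2 + [H⁺]²/(K1K2)) = 1 / (1 + 10^+1.65 + 10^-0.55)
   = 1 / (1 + 44.668 + 0.28184) = 1/45.950 = 0.02176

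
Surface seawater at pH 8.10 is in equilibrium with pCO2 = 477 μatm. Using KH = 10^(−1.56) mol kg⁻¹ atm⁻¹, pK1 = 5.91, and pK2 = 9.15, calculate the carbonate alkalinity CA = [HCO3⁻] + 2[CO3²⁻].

CA = 2.40 mmol/kg

[CO2*] = KH · pCO2 = 10^(−1.56) × 477×10^-6 = 1.314×10^-5 mol/kg
α₀ = 1/(1 + K1/[H⁺] + K1K2/[H⁺]²) = 1/(1 + 10^+2.19 + 10^+1.14) = 0.005893
DIC = [CO2*]/α₀ = 1.314×10^-5 / 0.005893 = 2.229 mmol/kg
CA = (α₁ + 2α₂)·DIC = (0.9128 + 2×0.08135) × 2.229 = 2.40 mmol/kg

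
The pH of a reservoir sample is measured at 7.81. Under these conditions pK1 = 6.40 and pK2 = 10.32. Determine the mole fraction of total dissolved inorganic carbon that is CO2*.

α₀ = 0.0373

α₀ = 1 / (1 + K1/[H⁺] + K1K2/[H⁺]²) = 1 / (1 + 10^+1.41 + 10^-1.10)
   = 1 / (1 + 25.704 + 0.079433) = 1/26.783 = 0.03734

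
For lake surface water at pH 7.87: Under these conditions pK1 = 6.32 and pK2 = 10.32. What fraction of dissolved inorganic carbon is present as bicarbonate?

α₁ = 0.969

α₁ = 1 / (1 + [H⁺]/K1 + K2/[H⁺]) = 1 / (1 + 10^-1.55 + 10^-2.45)
   = 1 / (1 + 0.028184 + 0.0035481) = 1/1.0317 = 0.9692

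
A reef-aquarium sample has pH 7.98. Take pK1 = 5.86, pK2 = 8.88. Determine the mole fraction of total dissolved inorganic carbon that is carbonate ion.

α₂ = 0.111

α₂ = 1 / (1 + [H⁺]/K2 + [H⁺]²/(K1K2)) = 1 / (1 + 10^+0.90 + 10^-1.22)
   = 1 / (1 + 7.9433 + 0.060256) = 1/9.0035 = 0.1111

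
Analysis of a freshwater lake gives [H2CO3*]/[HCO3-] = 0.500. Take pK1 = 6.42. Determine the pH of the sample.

pH = 6.72

From K1 = [H⁺][HCO3-]/[H2CO3*]:  pH = pK1 − log₁₀([H2CO3*]/[HCO3-])
log₁₀(0.500) = -0.301
pH = 6.42 − (-0.301) = 6.72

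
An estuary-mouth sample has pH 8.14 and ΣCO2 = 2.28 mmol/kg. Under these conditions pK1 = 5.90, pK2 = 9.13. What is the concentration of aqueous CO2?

[CO2*] = 11.8 μmol/kg

α₀ = 1 / (1 + K1/[H⁺] + K1K2/[H⁺]²) = 1 / (1 + 10^+2.24 + 10^+1.25)
   = 1 / (1 + 173.78 + 17.783) = 1/192.56 = 0.005193
[CO2*] = α₀ × DIC = 0.005193 × 2.28 = 0.0118 mmol/kg = 11.8 μmol/kg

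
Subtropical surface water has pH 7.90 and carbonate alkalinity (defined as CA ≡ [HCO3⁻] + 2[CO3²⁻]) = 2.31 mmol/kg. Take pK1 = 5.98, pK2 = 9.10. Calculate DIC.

CA = [HCO3⁻] + 2[CO3²⁻] = (α₁ + 2α₂)·DIC
At pH 7.90: [H⁺]/K1 = 10^-1.92 = 0.012023, K2/[H⁺] = 10^-1.20 = 0.063096
α₁ = 1/(1 + 0.012023 + 0.063096) = 1/1.0751 = 0.9301; α₂ = α₁·K2/[H⁺] = 0.05869
α₁ + 2α₂ = 1.0475
DIC = CA / (α₁ + 2α₂) = 2.31 / 1.0475 = 2.21 mmol/kg

DIC = 2.21 mmol/kg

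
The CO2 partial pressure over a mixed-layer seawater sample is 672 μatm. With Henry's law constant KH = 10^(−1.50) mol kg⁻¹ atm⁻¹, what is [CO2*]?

KH = 10^(−1.50) = 3.162×10^-2 mol kg⁻¹ atm⁻¹
[CO2*] = KH · pCO2 = 3.162×10^-2 × 672×10^-6 atm = 2.13×10^-5 mol/kg

[CO2*] = 21.3 μmol/kg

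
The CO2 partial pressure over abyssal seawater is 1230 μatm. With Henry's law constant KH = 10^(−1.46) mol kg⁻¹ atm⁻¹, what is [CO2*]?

[CO2*] = 42.6 μmol/kg

KH = 10^(−1.46) = 3.467×10^-2 mol kg⁻¹ atm⁻¹
[CO2*] = KH · pCO2 = 3.467×10^-2 × 1230×10^-6 atm = 4.26×10^-5 mol/kg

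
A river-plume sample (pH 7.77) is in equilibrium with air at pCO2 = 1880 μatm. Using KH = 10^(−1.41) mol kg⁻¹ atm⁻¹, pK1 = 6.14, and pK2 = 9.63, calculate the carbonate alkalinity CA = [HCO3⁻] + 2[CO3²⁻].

[CO2*] = KH · pCO2 = 10^(−1.41) × 1880×10^-6 = 7.314×10^-5 mol/kg
α₀ = 1/(1 + K1/[H⁺] + K1K2/[H⁺]²) = 1/(1 + 10^+1.63 + 10^-0.23) = 0.02260
DIC = [CO2*]/α₀ = 7.314×10^-5 / 0.02260 = 3.236 mmol/kg
CA = (α₁ + 2α₂)·DIC = (0.9641 + 2×0.01331) × 3.236 = 3.21 mmol/kg

CA = 3.21 mmol/kg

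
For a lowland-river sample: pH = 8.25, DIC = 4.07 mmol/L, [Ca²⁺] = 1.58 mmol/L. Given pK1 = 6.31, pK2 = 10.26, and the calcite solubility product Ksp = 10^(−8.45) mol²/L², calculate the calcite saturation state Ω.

Ω = 17.3

α₂ = 1 / (1 + [H⁺]/K2 + [H⁺]²/(K1K2)) = 1 / (1 + 10^+2.01 + 10^+0.07)
   = 1 / (1 + 102.33 + 1.1749) = 1/104.50 = 0.009569
[CO3²⁻] = α₂ × DIC = 0.009569 × 4.07 = 0.03895 mmol/L
Ksp = 10^(−8.45) = 3.548×10^-9
Ω = [Ca²⁺][CO3²⁻]/Ksp = (1.58×10^-3)(3.895×10^-5) / 3.548×10^-9 = 17.3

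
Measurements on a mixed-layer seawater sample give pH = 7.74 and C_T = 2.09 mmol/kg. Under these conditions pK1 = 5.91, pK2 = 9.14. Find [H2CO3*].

[CO2*] = 0.0293 mmol/kg

α₀ = 1 / (1 + K1/[H⁺] + K1K2/[H⁺]²) = 1 / (1 + 10^+1.83 + 10^+0.43)
   = 1 / (1 + 67.608 + 2.6915) = 1/71.300 = 0.01403
[CO2*] = α₀ × DIC = 0.01403 × 2.09 = 0.0293 mmol/kg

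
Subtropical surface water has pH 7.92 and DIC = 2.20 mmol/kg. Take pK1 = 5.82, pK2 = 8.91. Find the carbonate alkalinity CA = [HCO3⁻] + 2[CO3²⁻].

CA = 2.39 mmol/kg

CA = [HCO3⁻] + 2[CO3²⁻] = (α₁ + 2α₂)·DIC
At pH 7.92: [H⁺]/K1 = 10^-2.10 = 0.0079433, K2/[H⁺] = 10^-0.99 = 0.10233
α₁ = 1/(1 + 0.0079433 + 0.10233) = 1/1.1103 = 0.9007; α₂ = α₁·K2/[H⁺] = 0.09217
α₁ + 2α₂ = 1.0850
CA = 1.0850 × 2.20 = 2.39 mmol/kg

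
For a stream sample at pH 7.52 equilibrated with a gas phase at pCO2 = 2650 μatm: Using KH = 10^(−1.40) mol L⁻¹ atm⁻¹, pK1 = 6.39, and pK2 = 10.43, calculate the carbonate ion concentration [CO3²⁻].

[CO2*] = KH · pCO2 = 10^(−1.40) × 2650×10^-6 = 1.055×10^-4 mol/L
α₀ = 1/(1 + K1/[H⁺] + K1K2/[H⁺]²) = 1/(1 + 10^+1.13 + 10^-1.78) = 0.06894
DIC = [CO2*]/α₀ = 1.055×10^-4 / 0.06894 = 1.530 mmol/L
[CO3²⁻] = α₂·DIC; α₂ = 0.001144, so [CO3²⁻] = 0.001144 × 1.530 = 0.00175 mmol/L = 1.75 μmol/L

[CO3²⁻] = 1.75 μmol/L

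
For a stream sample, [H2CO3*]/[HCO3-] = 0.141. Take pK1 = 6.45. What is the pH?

pH = 7.30

From K1 = [H⁺][HCO3-]/[H2CO3*]:  pH = pK1 − log₁₀([H2CO3*]/[HCO3-])
log₁₀(0.141) = -0.851
pH = 6.45 − (-0.851) = 7.30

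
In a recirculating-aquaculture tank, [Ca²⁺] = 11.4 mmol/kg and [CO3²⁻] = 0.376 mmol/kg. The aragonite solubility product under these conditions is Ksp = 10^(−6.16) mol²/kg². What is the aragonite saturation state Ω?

Ksp = 10^(−6.16) = 6.918×10^-7
Ω = [Ca²⁺][CO3²⁻]/Ksp = (11.4×10^-3)(0.376×10^-3) / 6.918×10^-7 = 6.20

Ω = 6.20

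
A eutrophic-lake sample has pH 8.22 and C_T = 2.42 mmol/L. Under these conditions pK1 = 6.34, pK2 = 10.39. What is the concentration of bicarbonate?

α₁ = 1 / (1 + [H⁺]/K1 + K2/[H⁺]) = 1 / (1 + 10^-1.88 + 10^-2.17)
   = 1 / (1 + 0.013183 + 0.0067608) = 1/1.0199 = 0.9804
[HCO3⁻] = α₁ × DIC = 0.9804 × 2.42 = 2.37 mmol/L

[HCO3⁻] = 2.37 mmol/L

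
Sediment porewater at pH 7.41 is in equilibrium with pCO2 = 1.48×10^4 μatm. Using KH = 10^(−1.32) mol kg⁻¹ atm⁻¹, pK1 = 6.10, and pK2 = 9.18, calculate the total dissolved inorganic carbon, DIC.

DIC = 15.4 mmol/kg

[CO2*] = KH · pCO2 = 10^(−1.32) × 1.48×10^4×10^-6 = 7.084×10^-4 mol/kg
α₀ = 1/(1 + K1/[H⁺] + K1K2/[H⁺]²) = 1/(1 + 10^+1.31 + 10^-0.46) = 0.04595
DIC = [CO2*]/α₀ = 7.084×10^-4 / 0.04595 = 15.4 mmol/kg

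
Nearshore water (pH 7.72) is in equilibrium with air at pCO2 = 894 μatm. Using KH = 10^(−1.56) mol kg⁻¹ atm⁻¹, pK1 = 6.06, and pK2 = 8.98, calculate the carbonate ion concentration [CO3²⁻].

[CO3²⁻] = 0.0618 mmol/kg

[CO2*] = KH · pCO2 = 10^(−1.56) × 894×10^-6 = 2.462×10^-5 mol/kg
α₀ = 1/(1 + K1/[H⁺] + K1K2/[H⁺]²) = 1/(1 + 10^+1.66 + 10^+0.40) = 0.02032
DIC = [CO2*]/α₀ = 2.462×10^-5 / 0.02032 = 1.212 mmol/kg
[CO3²⁻] = α₂·DIC; α₂ = 0.05103, so [CO3²⁻] = 0.05103 × 1.212 = 0.0618 mmol/kg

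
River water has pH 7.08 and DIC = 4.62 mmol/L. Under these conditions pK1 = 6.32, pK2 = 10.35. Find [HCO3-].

α₁ = 1 / (1 + [H⁺]/K1 + K2/[H⁺]) = 1 / (1 + 10^-0.76 + 10^-3.27)
   = 1 / (1 + 0.17378 + 0.00053703) = 1/1.1743 = 0.8516
[HCO3⁻] = α₁ × DIC = 0.8516 × 4.62 = 3.93 mmol/L

[HCO3⁻] = 3.93 mmol/L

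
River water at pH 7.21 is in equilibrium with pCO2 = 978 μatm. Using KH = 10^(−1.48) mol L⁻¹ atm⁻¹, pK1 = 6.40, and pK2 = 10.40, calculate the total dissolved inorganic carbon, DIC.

[CO2*] = KH · pCO2 = 10^(−1.48) × 978×10^-6 = 3.238×10^-5 mol/L
α₀ = 1/(1 + K1/[H⁺] + K1K2/[H⁺]²) = 1/(1 + 10^+0.81 + 10^-2.38) = 0.1340
DIC = [CO2*]/α₀ = 3.238×10^-5 / 0.1340 = 0.242 mmol/L

DIC = 0.242 mmol/L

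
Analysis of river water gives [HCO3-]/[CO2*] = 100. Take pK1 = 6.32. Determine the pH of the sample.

From K1 = [H⁺][HCO3-]/[CO2*]:  pH = pK1 + log₁₀([HCO3-]/[CO2*])
log₁₀(100) = +2.000
pH = 6.32 + (+2.000) = 8.32

pH = 8.32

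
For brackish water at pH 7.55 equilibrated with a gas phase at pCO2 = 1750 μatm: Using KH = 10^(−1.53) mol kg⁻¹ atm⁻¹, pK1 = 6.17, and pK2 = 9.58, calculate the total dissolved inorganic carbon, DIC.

DIC = 1.30 mmol/kg

[CO2*] = KH · pCO2 = 10^(−1.53) × 1750×10^-6 = 5.165×10^-5 mol/kg
α₀ = 1/(1 + K1/[H⁺] + K1K2/[H⁺]²) = 1/(1 + 10^+1.38 + 10^-0.65) = 0.03966
DIC = [CO2*]/α₀ = 5.165×10^-5 / 0.03966 = 1.30 mmol/kg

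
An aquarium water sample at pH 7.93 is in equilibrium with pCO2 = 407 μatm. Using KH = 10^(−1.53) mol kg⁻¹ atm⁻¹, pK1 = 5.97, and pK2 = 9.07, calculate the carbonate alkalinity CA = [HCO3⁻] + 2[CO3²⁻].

CA = 1.25 mmol/kg

[CO2*] = KH · pCO2 = 10^(−1.53) × 407×10^-6 = 1.201×10^-5 mol/kg
α₀ = 1/(1 + K1/[H⁺] + K1K2/[H⁺]²) = 1/(1 + 10^+1.96 + 10^+0.82) = 0.01012
DIC = [CO2*]/α₀ = 1.201×10^-5 / 0.01012 = 1.187 mmol/kg
CA = (α₁ + 2α₂)·DIC = (0.9230 + 2×0.06687) × 1.187 = 1.25 mmol/kg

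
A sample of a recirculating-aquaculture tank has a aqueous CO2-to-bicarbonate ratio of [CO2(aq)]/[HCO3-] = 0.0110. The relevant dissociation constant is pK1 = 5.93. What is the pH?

From K1 = [H⁺][HCO3-]/[CO2(aq)]:  pH = pK1 − log₁₀([CO2(aq)]/[HCO3-])
log₁₀(0.0110) = -1.959
pH = 5.93 − (-1.959) = 7.89

pH = 7.89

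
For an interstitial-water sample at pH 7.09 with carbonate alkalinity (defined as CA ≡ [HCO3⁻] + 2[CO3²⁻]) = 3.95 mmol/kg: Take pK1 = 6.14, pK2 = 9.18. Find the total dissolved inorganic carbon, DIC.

DIC = 4.35 mmol/kg

CA = [HCO3⁻] + 2[CO3²⁻] = (α₁ + 2α₂)·DIC
At pH 7.09: [H⁺]/K1 = 10^-0.95 = 0.11220, K2/[H⁺] = 10^-2.09 = 0.0081283
α₁ = 1/(1 + 0.11220 + 0.0081283) = 1/1.1203 = 0.8926; α₂ = α₁·K2/[H⁺] = 0.007255
α₁ + 2α₂ = 0.9071
DIC = CA / (α₁ + 2α₂) = 3.95 / 0.9071 = 4.35 mmol/kg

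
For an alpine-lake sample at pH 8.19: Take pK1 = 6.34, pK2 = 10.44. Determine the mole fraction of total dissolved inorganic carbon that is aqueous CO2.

α₀ = 1 / (1 + K1/[H⁺] + K1K2/[H⁺]²) = 1 / (1 + 10^+1.85 + 10^-0.40)
   = 1 / (1 + 70.795 + 0.39811) = 1/72.193 = 0.01385

α₀ = 0.0139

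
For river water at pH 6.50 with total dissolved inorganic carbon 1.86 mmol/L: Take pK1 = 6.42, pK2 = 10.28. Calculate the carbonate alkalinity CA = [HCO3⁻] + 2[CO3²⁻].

CA = [HCO3⁻] + 2[CO3²⁻] = (α₁ + 2α₂)·DIC
At pH 6.50: [H⁺]/K1 = 10^-0.08 = 0.83176, K2/[H⁺] = 10^-3.78 = 0.00016596
α₁ = 1/(1 + 0.83176 + 0.00016596) = 1/1.8319 = 0.5459; α₂ = α₁·K2/[H⁺] = 9.059×10^-5
α₁ + 2α₂ = 0.5461
CA = 0.5461 × 1.86 = 1.02 mmol/L

CA = 1.02 mmol/L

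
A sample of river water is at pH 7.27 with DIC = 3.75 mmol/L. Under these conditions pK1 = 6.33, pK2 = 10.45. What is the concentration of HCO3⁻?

α₁ = 1 / (1 + [H⁺]/K1 + K2/[H⁺]) = 1 / (1 + 10^-0.94 + 10^-3.18)
   = 1 / (1 + 0.11482 + 0.00066069) = 1/1.1155 = 0.8965
[HCO3⁻] = α₁ × DIC = 0.8965 × 3.75 = 3.36 mmol/L

[HCO3⁻] = 3.36 mmol/L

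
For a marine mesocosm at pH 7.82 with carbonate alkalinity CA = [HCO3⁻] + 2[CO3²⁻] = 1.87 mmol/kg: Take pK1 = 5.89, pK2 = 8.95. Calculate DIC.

CA = [HCO3⁻] + 2[CO3²⁻] = (α₁ + 2α₂)·DIC
At pH 7.82: [H⁺]/K1 = 10^-1.93 = 0.011749, K2/[H⁺] = 10^-1.13 = 0.074131
α₁ = 1/(1 + 0.011749 + 0.074131) = 1/1.0859 = 0.9209; α₂ = α₁·K2/[H⁺] = 0.06827
α₁ + 2α₂ = 1.0574
DIC = CA / (α₁ + 2α₂) = 1.87 / 1.0574 = 1.77 mmol/kg

DIC = 1.77 mmol/kg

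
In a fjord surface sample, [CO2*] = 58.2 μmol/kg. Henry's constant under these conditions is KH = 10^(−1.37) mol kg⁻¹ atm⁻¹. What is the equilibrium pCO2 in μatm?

pCO2 = 1360 μatm

KH = 10^(−1.37) = 4.266×10^-2 mol kg⁻¹ atm⁻¹
pCO2 = [CO2*]/KH = 58.2×10^-6 / 4.266×10^-2 = 1.36×10^-3 atm = 1360 μatm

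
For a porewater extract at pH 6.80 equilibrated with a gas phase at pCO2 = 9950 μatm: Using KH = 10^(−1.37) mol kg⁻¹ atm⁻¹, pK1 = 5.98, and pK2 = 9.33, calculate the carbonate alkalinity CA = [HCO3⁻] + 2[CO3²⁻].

CA = 2.82 mmol/kg

[CO2*] = KH · pCO2 = 10^(−1.37) × 9950×10^-6 = 4.244×10^-4 mol/kg
α₀ = 1/(1 + K1/[H⁺] + K1K2/[H⁺]²) = 1/(1 + 10^+0.82 + 10^-1.71) = 0.1311
DIC = [CO2*]/α₀ = 4.244×10^-4 / 0.1311 = 3.237 mmol/kg
CA = (α₁ + 2α₂)·DIC = (0.8663 + 2×0.002557) × 3.237 = 2.82 mmol/kg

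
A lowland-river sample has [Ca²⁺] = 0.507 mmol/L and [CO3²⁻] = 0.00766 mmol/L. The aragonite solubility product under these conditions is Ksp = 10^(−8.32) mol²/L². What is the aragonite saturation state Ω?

Ksp = 10^(−8.32) = 4.786×10^-9
Ω = [Ca²⁺][CO3²⁻]/Ksp = (0.507×10^-3)(0.00766×10^-3) / 4.786×10^-9 = 0.811

Ω = 0.811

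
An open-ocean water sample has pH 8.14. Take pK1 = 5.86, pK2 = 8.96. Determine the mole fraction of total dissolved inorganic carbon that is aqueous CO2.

α₀ = 0.00454

α₀ = 1 / (1 + K1/[H⁺] + K1K2/[H⁺]²) = 1 / (1 + 10^+2.28 + 10^+1.46)
   = 1 / (1 + 190.55 + 28.840) = 1/220.39 = 0.004537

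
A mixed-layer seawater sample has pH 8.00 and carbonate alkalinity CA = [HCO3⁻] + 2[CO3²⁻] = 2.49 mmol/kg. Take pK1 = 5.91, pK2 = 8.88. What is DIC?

DIC = 2.25 mmol/kg

CA = [HCO3⁻] + 2[CO3²⁻] = (α₁ + 2α₂)·DIC
At pH 8.00: [H⁺]/K1 = 10^-2.09 = 0.0081283, K2/[H⁺] = 10^-0.88 = 0.13183
α₁ = 1/(1 + 0.0081283 + 0.13183) = 1/1.1400 = 0.8772; α₂ = α₁·K2/[H⁺] = 0.1156
α₁ + 2α₂ = 1.1085
DIC = CA / (α₁ + 2α₂) = 2.49 / 1.1085 = 2.25 mmol/kg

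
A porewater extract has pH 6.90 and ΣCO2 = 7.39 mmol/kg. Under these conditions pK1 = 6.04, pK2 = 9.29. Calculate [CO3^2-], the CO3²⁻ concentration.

α₂ = 1 / (1 + [H⁺]/K2 + [H⁺]²/(K1K2)) = 1 / (1 + 10^+2.39 + 10^+1.53)
   = 1 / (1 + 245.47 + 33.884) = 1/280.36 = 0.003567
[CO3²⁻] = α₂ × DIC = 0.003567 × 7.39 = 0.0264 mmol/kg

[CO3²⁻] = 0.0264 mmol/kg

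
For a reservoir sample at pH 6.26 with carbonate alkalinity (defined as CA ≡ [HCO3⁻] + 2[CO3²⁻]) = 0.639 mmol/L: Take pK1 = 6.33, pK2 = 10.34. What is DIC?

DIC = 1.39 mmol/L

CA = [HCO3⁻] + 2[CO3²⁻] = (α₁ + 2α₂)·DIC
At pH 6.26: [H⁺]/K1 = 10^0.07 = 1.1749, K2/[H⁺] = 10^-4.08 = 8.3176×10^-5
α₁ = 1/(1 + 1.1749 + 8.3176×10^-5) = 1/2.1750 = 0.4598; α₂ = α₁·K2/[H⁺] = 3.824×10^-5
α₁ + 2α₂ = 0.4599
DIC = CA / (α₁ + 2α₂) = 0.639 / 0.4599 = 1.39 mmol/L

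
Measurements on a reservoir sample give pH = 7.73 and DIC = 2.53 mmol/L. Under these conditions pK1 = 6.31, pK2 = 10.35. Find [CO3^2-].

[CO3²⁻] = 5.83 μmol/L

α₂ = 1 / (1 + [H⁺]/K2 + [H⁺]²/(K1K2)) = 1 / (1 + 10^+2.62 + 10^+1.20)
   = 1 / (1 + 416.87 + 15.849) = 1/433.72 = 0.002306
[CO3²⁻] = α₂ × DIC = 0.002306 × 2.53 = 0.00583 mmol/L = 5.83 μmol/L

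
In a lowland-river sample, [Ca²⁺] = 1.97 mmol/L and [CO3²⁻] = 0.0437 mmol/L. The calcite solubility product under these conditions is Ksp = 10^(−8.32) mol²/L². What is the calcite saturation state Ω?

Ksp = 10^(−8.32) = 4.786×10^-9
Ω = [Ca²⁺][CO3²⁻]/Ksp = (1.97×10^-3)(0.0437×10^-3) / 4.786×10^-9 = 18.0

Ω = 18.0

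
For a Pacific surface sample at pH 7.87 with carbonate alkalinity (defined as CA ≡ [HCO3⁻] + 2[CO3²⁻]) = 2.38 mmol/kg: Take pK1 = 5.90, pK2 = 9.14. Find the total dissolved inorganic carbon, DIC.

DIC = 2.29 mmol/kg

CA = [HCO3⁻] + 2[CO3²⁻] = (α₁ + 2α₂)·DIC
At pH 7.87: [H⁺]/K1 = 10^-1.97 = 0.010715, K2/[H⁺] = 10^-1.27 = 0.053703
α₁ = 1/(1 + 0.010715 + 0.053703) = 1/1.0644 = 0.9395; α₂ = α₁·K2/[H⁺] = 0.05045
α₁ + 2α₂ = 1.0404
DIC = CA / (α₁ + 2α₂) = 2.38 / 1.0404 = 2.29 mmol/kg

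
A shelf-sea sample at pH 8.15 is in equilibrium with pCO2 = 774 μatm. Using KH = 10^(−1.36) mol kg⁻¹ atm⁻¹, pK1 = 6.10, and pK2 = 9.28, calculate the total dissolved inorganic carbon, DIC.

[CO2*] = KH · pCO2 = 10^(−1.36) × 774×10^-6 = 3.379×10^-5 mol/kg
α₀ = 1/(1 + K1/[H⁺] + K1K2/[H⁺]²) = 1/(1 + 10^+2.05 + 10^+0.92) = 0.008229
DIC = [CO2*]/α₀ = 3.379×10^-5 / 0.008229 = 4.11 mmol/kg

DIC = 4.11 mmol/kg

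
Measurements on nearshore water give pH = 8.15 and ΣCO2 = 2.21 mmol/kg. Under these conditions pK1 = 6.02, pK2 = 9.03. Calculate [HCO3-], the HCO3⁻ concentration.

α₁ = 1 / (1 + [H⁺]/K1 + K2/[H⁺]) = 1 / (1 + 10^-2.13 + 10^-0.88)
   = 1 / (1 + 0.0074131 + 0.13183) = 1/1.1392 = 0.8778
[HCO3⁻] = α₁ × DIC = 0.8778 × 2.21 = 1.94 mmol/kg

[HCO3⁻] = 1.94 mmol/kg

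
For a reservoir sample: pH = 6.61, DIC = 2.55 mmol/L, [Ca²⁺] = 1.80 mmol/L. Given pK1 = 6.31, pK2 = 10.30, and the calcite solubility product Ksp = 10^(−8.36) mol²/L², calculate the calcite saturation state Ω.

α₂ = 1 / (1 + [H⁺]/K2 + [H⁺]²/(K1K2)) = 1 / (1 + 10^+3.69 + 10^+3.39)
   = 1 / (1 + 4897.8 + 2454.7) = 1/7353.5 = 0.0001360
[CO3²⁻] = α₂ × DIC = 0.0001360 × 2.55 = 0.0003468 mmol/L = 0.3468 μmol/L
Ksp = 10^(−8.36) = 4.365×10^-9
Ω = [Ca²⁺][CO3²⁻]/Ksp = (1.80×10^-3)(3.468×10^-7) / 4.365×10^-9 = 0.143

Ω = 0.143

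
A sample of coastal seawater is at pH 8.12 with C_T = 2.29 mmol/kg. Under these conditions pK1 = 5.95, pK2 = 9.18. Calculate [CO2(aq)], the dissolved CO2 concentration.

[CO2*] = 14.2 μmol/kg

α₀ = 1 / (1 + K1/[H⁺] + K1K2/[H⁺]²) = 1 / (1 + 10^+2.17 + 10^+1.11)
   = 1 / (1 + 147.91 + 12.882) = 1/161.79 = 0.006181
[CO2*] = α₀ × DIC = 0.006181 × 2.29 = 0.0142 mmol/kg = 14.2 μmol/kg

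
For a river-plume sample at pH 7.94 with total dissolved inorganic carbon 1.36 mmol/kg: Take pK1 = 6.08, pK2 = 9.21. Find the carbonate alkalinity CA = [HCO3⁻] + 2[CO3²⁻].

CA = 1.41 mmol/kg

CA = [HCO3⁻] + 2[CO3²⁻] = (α₁ + 2α₂)·DIC
At pH 7.94: [H⁺]/K1 = 10^-1.86 = 0.013804, K2/[H⁺] = 10^-1.27 = 0.053703
α₁ = 1/(1 + 0.013804 + 0.053703) = 1/1.0675 = 0.9368; α₂ = α₁·K2/[H⁺] = 0.05031
α₁ + 2α₂ = 1.0374
CA = 1.0374 × 1.36 = 1.41 mmol/kg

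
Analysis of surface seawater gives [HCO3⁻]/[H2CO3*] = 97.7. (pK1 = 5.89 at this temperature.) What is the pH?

From K1 = [H⁺][HCO3⁻]/[H2CO3*]:  pH = pK1 + log₁₀([HCO3⁻]/[H2CO3*])
log₁₀(97.7) = +1.990
pH = 5.89 + (+1.990) = 7.88

pH = 7.88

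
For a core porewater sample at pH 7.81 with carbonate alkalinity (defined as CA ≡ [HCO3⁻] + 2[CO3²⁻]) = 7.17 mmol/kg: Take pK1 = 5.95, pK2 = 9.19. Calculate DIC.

CA = [HCO3⁻] + 2[CO3²⁻] = (α₁ + 2α₂)·DIC
At pH 7.81: [H⁺]/K1 = 10^-1.86 = 0.013804, K2/[H⁺] = 10^-1.38 = 0.041687
α₁ = 1/(1 + 0.013804 + 0.041687) = 1/1.0555 = 0.9474; α₂ = α₁·K2/[H⁺] = 0.03950
α₁ + 2α₂ = 1.0264
DIC = CA / (α₁ + 2α₂) = 7.17 / 1.0264 = 6.99 mmol/kg

DIC = 6.99 mmol/kg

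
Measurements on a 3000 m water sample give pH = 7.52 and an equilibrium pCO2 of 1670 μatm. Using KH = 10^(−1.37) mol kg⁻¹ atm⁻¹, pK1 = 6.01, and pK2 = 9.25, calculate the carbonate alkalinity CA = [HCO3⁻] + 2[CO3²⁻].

[CO2*] = KH · pCO2 = 10^(−1.37) × 1670×10^-6 = 7.124×10^-5 mol/kg
α₀ = 1/(1 + K1/[H⁺] + K1K2/[H⁺]²) = 1/(1 + 10^+1.51 + 10^-0.22) = 0.02944
DIC = [CO2*]/α₀ = 7.124×10^-5 / 0.02944 = 2.419 mmol/kg
CA = (α₁ + 2α₂)·DIC = (0.9528 + 2×0.01774) × 2.419 = 2.39 mmol/kg

CA = 2.39 mmol/kg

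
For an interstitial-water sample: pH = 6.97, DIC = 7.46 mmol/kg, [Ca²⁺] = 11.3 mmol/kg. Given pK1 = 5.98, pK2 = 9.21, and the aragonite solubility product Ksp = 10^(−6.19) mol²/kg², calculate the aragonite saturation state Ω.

α₂ = 1 / (1 + [H⁺]/K2 + [H⁺]²/(K1K2)) = 1 / (1 + 10^+2.24 + 10^+1.25)
   = 1 / (1 + 173.78 + 17.783) = 1/192.56 = 0.005193
[CO3²⁻] = α₂ × DIC = 0.005193 × 7.46 = 0.03874 mmol/kg
Ksp = 10^(−6.19) = 6.457×10^-7
Ω = [Ca²⁺][CO3²⁻]/Ksp = (11.3×10^-3)(3.874×10^-5) / 6.457×10^-7 = 0.678

Ω = 0.678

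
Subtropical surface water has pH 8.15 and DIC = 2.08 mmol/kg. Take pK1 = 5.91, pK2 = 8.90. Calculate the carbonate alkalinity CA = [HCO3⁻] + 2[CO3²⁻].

CA = 2.38 mmol/kg

CA = [HCO3⁻] + 2[CO3²⁻] = (α₁ + 2α₂)·DIC
At pH 8.15: [H⁺]/K1 = 10^-2.24 = 0.0057544, K2/[H⁺] = 10^-0.75 = 0.17783
α₁ = 1/(1 + 0.0057544 + 0.17783) = 1/1.1836 = 0.8449; α₂ = α₁·K2/[H⁺] = 0.1502
α₁ + 2α₂ = 1.1454
CA = 1.1454 × 2.08 = 2.38 mmol/kg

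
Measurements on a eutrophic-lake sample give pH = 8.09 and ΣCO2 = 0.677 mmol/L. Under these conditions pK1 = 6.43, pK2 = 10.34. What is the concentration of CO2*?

α₀ = 1 / (1 + K1/[H⁺] + K1K2/[H⁺]²) = 1 / (1 + 10^+1.66 + 10^-0.59)
   = 1 / (1 + 45.709 + 0.25704) = 1/46.966 = 0.02129
[CO2*] = α₀ × DIC = 0.02129 × 0.677 = 0.0144 mmol/L = 14.4 μmol/L

[CO2*] = 14.4 μmol/L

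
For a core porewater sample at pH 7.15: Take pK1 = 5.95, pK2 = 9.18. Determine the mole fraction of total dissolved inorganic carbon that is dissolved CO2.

α₀ = 0.0588

α₀ = 1 / (1 + K1/[H⁺] + K1K2/[H⁺]²) = 1 / (1 + 10^+1.20 + 10^-0.83)
   = 1 / (1 + 15.849 + 0.14791) = 1/16.997 = 0.05883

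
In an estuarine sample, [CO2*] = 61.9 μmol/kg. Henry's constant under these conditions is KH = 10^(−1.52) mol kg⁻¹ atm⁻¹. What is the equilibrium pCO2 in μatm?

pCO2 = 2050 μatm

KH = 10^(−1.52) = 3.020×10^-2 mol kg⁻¹ atm⁻¹
pCO2 = [CO2*]/KH = 61.9×10^-6 / 3.020×10^-2 = 2.05×10^-3 atm = 2050 μatm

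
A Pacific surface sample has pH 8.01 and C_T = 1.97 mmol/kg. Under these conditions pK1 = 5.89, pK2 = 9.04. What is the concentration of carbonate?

α₂ = 1 / (1 + [H⁺]/K2 + [H⁺]²/(K1K2)) = 1 / (1 + 10^+1.03 + 10^-1.09)
   = 1 / (1 + 10.715 + 0.081283) = 1/11.796 = 0.08477
[CO3²⁻] = α₂ × DIC = 0.08477 × 1.97 = 0.167 mmol/kg

[CO3²⁻] = 0.167 mmol/kg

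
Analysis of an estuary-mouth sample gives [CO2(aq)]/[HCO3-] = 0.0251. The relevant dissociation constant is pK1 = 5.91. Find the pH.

From K1 = [H⁺][HCO3-]/[CO2(aq)]:  pH = pK1 − log₁₀([CO2(aq)]/[HCO3-])
log₁₀(0.0251) = -1.600
pH = 5.91 − (-1.600) = 7.51

pH = 7.51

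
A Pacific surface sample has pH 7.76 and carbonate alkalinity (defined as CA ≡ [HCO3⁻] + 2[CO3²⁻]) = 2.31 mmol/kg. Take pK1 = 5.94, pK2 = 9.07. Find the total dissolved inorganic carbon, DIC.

CA = [HCO3⁻] + 2[CO3²⁻] = (α₁ + 2α₂)·DIC
At pH 7.76: [H⁺]/K1 = 10^-1.82 = 0.015136, K2/[H⁺] = 10^-1.31 = 0.048978
α₁ = 1/(1 + 0.015136 + 0.048978) = 1/1.0641 = 0.9397; α₂ = α₁·K2/[H⁺] = 0.04603
α₁ + 2α₂ = 1.0318
DIC = CA / (α₁ + 2α₂) = 2.31 / 1.0318 = 2.24 mmol/kg

DIC = 2.24 mmol/kg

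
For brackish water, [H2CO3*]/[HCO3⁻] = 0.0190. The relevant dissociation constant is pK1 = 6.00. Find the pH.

From K1 = [H⁺][HCO3⁻]/[H2CO3*]:  pH = pK1 − log₁₀([H2CO3*]/[HCO3⁻])
log₁₀(0.0190) = -1.721
pH = 6.00 − (-1.721) = 7.72

pH = 7.72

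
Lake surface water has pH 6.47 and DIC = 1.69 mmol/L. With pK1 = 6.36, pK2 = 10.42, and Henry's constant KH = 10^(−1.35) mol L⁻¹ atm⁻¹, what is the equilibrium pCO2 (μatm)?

pCO2 = 1.65×10^4 μatm

α₀ = 1 / (1 + K1/[H⁺] + K1K2/[H⁺]²) = 1 / (1 + 10^+0.11 + 10^-3.84)
   = 1 / (1 + 1.2882 + 0.00014454) = 1/2.2884 = 0.4370
[CO2*] = α₀ × DIC = 0.4370 × 1.69 = 0.7385 mmol/L
pCO2 = [CO2*]/KH = 7.385×10^-4 / 4.467×10^-2 = 1.65×10^4 μatm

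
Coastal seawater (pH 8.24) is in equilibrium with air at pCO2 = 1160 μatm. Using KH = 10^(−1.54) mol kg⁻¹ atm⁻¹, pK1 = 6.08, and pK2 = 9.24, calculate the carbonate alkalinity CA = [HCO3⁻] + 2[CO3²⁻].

CA = 5.80 mmol/kg

[CO2*] = KH · pCO2 = 10^(−1.54) × 1160×10^-6 = 3.345×10^-5 mol/kg
α₀ = 1/(1 + K1/[H⁺] + K1K2/[H⁺]²) = 1/(1 + 10^+2.16 + 10^+1.16) = 0.006250
DIC = [CO2*]/α₀ = 3.345×10^-5 / 0.006250 = 5.353 mmol/kg
CA = (α₁ + 2α₂)·DIC = (0.9034 + 2×0.09034) × 5.353 = 5.80 mmol/kg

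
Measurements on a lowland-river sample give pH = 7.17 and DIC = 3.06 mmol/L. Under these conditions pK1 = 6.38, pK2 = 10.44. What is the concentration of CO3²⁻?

[CO3²⁻] = 1.41 μmol/L

α₂ = 1 / (1 + [H⁺]/K2 + [H⁺]²/(K1K2)) = 1 / (1 + 10^+3.27 + 10^+2.48)
   = 1 / (1 + 1862.1 + 302.00) = 1/2165.1 = 0.0004619
[CO3²⁻] = α₂ × DIC = 0.0004619 × 3.06 = 0.00141 mmol/L = 1.41 μmol/L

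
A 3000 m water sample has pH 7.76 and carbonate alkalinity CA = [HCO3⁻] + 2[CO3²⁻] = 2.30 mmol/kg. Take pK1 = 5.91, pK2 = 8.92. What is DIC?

CA = [HCO3⁻] + 2[CO3²⁻] = (α₁ + 2α₂)·DIC
At pH 7.76: [H⁺]/K1 = 10^-1.85 = 0.014125, K2/[H⁺] = 10^-1.16 = 0.069183
α₁ = 1/(1 + 0.014125 + 0.069183) = 1/1.0833 = 0.9231; α₂ = α₁·K2/[H⁺] = 0.06386
α₁ + 2α₂ = 1.0508
DIC = CA / (α₁ + 2α₂) = 2.30 / 1.0508 = 2.19 mmol/kg

DIC = 2.19 mmol/kg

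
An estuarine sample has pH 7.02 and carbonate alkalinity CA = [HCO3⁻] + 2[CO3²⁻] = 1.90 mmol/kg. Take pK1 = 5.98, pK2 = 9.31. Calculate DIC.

DIC = 2.06 mmol/kg

CA = [HCO3⁻] + 2[CO3²⁻] = (α₁ + 2α₂)·DIC
At pH 7.02: [H⁺]/K1 = 10^-1.04 = 0.091201, K2/[H⁺] = 10^-2.29 = 0.0051286
α₁ = 1/(1 + 0.091201 + 0.0051286) = 1/1.0963 = 0.9121; α₂ = α₁·K2/[H⁺] = 0.004678
α₁ + 2α₂ = 0.9215
DIC = CA / (α₁ + 2α₂) = 1.90 / 0.9215 = 2.06 mmol/kg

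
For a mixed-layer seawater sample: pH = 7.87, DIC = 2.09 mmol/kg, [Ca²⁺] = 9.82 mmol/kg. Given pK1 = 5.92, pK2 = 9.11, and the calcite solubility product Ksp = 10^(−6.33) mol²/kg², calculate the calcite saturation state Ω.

Ω = 2.36

α₂ = 1 / (1 + [H⁺]/K2 + [H⁺]²/(K1K2)) = 1 / (1 + 10^+1.24 + 10^-0.71)
   = 1 / (1 + 17.378 + 0.19498) = 1/18.573 = 0.05384
[CO3²⁻] = α₂ × DIC = 0.05384 × 2.09 = 0.1125 mmol/kg
Ksp = 10^(−6.33) = 4.677×10^-7
Ω = [Ca²⁺][CO3²⁻]/Ksp = (9.82×10^-3)(1.125×10^-4) / 4.677×10^-7 = 2.36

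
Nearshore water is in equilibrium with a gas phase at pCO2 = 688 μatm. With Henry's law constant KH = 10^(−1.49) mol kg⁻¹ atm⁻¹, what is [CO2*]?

[CO2*] = 22.3 μmol/kg

KH = 10^(−1.49) = 3.236×10^-2 mol kg⁻¹ atm⁻¹
[CO2*] = KH · pCO2 = 3.236×10^-2 × 688×10^-6 atm = 2.23×10^-5 mol/kg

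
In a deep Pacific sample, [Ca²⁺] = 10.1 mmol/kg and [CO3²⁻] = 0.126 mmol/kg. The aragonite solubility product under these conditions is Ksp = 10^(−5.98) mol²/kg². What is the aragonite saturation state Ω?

Ω = 1.22

Ksp = 10^(−5.98) = 1.047×10^-6
Ω = [Ca²⁺][CO3²⁻]/Ksp = (10.1×10^-3)(0.126×10^-3) / 1.047×10^-6 = 1.22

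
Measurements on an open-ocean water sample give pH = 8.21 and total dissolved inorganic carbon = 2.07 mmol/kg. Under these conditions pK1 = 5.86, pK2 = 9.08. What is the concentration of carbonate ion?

[CO3²⁻] = 0.245 mmol/kg

α₂ = 1 / (1 + [H⁺]/K2 + [H⁺]²/(K1K2)) = 1 / (1 + 10^+0.87 + 10^-1.48)
   = 1 / (1 + 7.4131 + 0.033113) = 1/8.4462 = 0.1184
[CO3²⁻] = α₂ × DIC = 0.1184 × 2.07 = 0.245 mmol/kg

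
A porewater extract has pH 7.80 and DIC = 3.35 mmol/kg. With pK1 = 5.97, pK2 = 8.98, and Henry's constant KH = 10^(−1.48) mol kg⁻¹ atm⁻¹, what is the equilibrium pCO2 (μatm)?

α₀ = 1 / (1 + K1/[H⁺] + K1K2/[H⁺]²) = 1 / (1 + 10^+1.83 + 10^+0.65)
   = 1 / (1 + 67.608 + 4.4668) = 1/73.075 = 0.01368
[CO2*] = α₀ × DIC = 0.01368 × 3.35 = 0.04584 mmol/kg
pCO2 = [CO2*]/KH = 4.584×10^-5 / 3.311×10^-2 = 1380 μatm

pCO2 = 1380 μatm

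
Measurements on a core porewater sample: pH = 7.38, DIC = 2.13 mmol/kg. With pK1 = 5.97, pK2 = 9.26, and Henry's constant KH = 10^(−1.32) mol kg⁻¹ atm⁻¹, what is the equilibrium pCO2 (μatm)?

α₀ = 1 / (1 + K1/[H⁺] + K1K2/[H⁺]²) = 1 / (1 + 10^+1.41 + 10^-0.47)
   = 1 / (1 + 25.704 + 0.33884) = 1/27.043 = 0.03698
[CO2*] = α₀ × DIC = 0.03698 × 2.13 = 0.07876 mmol/kg
pCO2 = [CO2*]/KH = 7.876×10^-5 / 4.786×10^-2 = 1650 μatm

pCO2 = 1650 μatm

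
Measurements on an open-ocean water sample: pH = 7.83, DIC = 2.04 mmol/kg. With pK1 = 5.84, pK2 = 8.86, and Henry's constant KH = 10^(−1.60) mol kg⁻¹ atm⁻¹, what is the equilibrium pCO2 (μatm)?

α₀ = 1 / (1 + K1/[H⁺] + K1K2/[H⁺]²) = 1 / (1 + 10^+1.99 + 10^+0.96)
   = 1 / (1 + 97.724 + 9.1201) = 1/107.84 = 0.009273
[CO2*] = α₀ × DIC = 0.009273 × 2.04 = 0.01892 mmol/kg = 18.92 μmol/kg
pCO2 = [CO2*]/KH = 1.892×10^-5 / 2.512×10^-2 = 753 μatm

pCO2 = 753 μatm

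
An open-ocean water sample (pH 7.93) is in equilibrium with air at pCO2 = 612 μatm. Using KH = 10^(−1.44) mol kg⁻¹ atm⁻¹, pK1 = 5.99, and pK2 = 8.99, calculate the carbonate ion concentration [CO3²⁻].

[CO3²⁻] = 0.169 mmol/kg

[CO2*] = KH · pCO2 = 10^(−1.44) × 612×10^-6 = 2.222×10^-5 mol/kg
α₀ = 1/(1 + K1/[H⁺] + K1K2/[H⁺]²) = 1/(1 + 10^+1.94 + 10^+0.88) = 0.01045
DIC = [CO2*]/α₀ = 2.222×10^-5 / 0.01045 = 2.126 mmol/kg
[CO3²⁻] = α₂·DIC; α₂ = 0.07928, so [CO3²⁻] = 0.07928 × 2.126 = 0.169 mmol/kg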